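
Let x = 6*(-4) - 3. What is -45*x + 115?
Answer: 1330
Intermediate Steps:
x = -27 (x = -24 - 3 = -27)
-45*x + 115 = -45*(-27) + 115 = 1215 + 115 = 1330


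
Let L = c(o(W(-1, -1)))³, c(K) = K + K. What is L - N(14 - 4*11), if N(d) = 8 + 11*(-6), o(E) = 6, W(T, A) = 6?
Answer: 1786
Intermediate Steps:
c(K) = 2*K
N(d) = -58 (N(d) = 8 - 66 = -58)
L = 1728 (L = (2*6)³ = 12³ = 1728)
L - N(14 - 4*11) = 1728 - 1*(-58) = 1728 + 58 = 1786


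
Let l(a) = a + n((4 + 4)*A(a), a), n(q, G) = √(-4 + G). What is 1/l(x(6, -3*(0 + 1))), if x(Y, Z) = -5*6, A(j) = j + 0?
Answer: -15/467 - I*√34/934 ≈ -0.03212 - 0.006243*I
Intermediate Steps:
A(j) = j
x(Y, Z) = -30
l(a) = a + √(-4 + a)
1/l(x(6, -3*(0 + 1))) = 1/(-30 + √(-4 - 30)) = 1/(-30 + √(-34)) = 1/(-30 + I*√34)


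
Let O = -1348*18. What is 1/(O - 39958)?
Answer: -1/64222 ≈ -1.5571e-5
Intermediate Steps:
O = -24264
1/(O - 39958) = 1/(-24264 - 39958) = 1/(-64222) = -1/64222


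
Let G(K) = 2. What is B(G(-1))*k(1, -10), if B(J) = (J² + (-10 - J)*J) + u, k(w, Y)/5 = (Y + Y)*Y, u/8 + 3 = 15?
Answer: 76000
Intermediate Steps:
u = 96 (u = -24 + 8*15 = -24 + 120 = 96)
k(w, Y) = 10*Y² (k(w, Y) = 5*((Y + Y)*Y) = 5*((2*Y)*Y) = 5*(2*Y²) = 10*Y²)
B(J) = 96 + J² + J*(-10 - J) (B(J) = (J² + (-10 - J)*J) + 96 = (J² + J*(-10 - J)) + 96 = 96 + J² + J*(-10 - J))
B(G(-1))*k(1, -10) = (96 - 10*2)*(10*(-10)²) = (96 - 20)*(10*100) = 76*1000 = 76000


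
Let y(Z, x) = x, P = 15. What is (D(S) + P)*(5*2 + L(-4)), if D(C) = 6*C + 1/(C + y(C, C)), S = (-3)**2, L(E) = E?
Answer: 1243/3 ≈ 414.33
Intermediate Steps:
S = 9
D(C) = 1/(2*C) + 6*C (D(C) = 6*C + 1/(C + C) = 6*C + 1/(2*C) = 1/(2*C) + 6*C)
(D(S) + P)*(5*2 + L(-4)) = (((1/2)/9 + 6*9) + 15)*(5*2 - 4) = (((1/2)*(1/9) + 54) + 15)*(10 - 4) = ((1/18 + 54) + 15)*6 = (973/18 + 15)*6 = (1243/18)*6 = 1243/3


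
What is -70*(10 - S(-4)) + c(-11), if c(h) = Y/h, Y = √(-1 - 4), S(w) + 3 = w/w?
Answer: -840 - I*√5/11 ≈ -840.0 - 0.20328*I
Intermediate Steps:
S(w) = -2 (S(w) = -3 + w/w = -3 + 1 = -2)
Y = I*√5 (Y = √(-5) = I*√5 ≈ 2.2361*I)
c(h) = I*√5/h (c(h) = (I*√5)/h = I*√5/h)
-70*(10 - S(-4)) + c(-11) = -70*(10 - 1*(-2)) + I*√5/(-11) = -70*(10 + 2) + I*√5*(-1/11) = -70*12 - I*√5/11 = -840 - I*√5/11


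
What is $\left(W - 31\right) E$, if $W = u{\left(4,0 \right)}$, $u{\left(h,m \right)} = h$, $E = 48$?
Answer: $-1296$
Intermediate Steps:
$W = 4$
$\left(W - 31\right) E = \left(4 - 31\right) 48 = \left(-27\right) 48 = -1296$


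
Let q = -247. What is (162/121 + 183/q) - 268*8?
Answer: -64059857/29887 ≈ -2143.4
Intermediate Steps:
(162/121 + 183/q) - 268*8 = (162/121 + 183/(-247)) - 268*8 = (162*(1/121) + 183*(-1/247)) - 2144 = (162/121 - 183/247) - 2144 = 17871/29887 - 2144 = -64059857/29887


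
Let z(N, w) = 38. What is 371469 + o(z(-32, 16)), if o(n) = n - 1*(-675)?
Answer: 372182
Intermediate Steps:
o(n) = 675 + n (o(n) = n + 675 = 675 + n)
371469 + o(z(-32, 16)) = 371469 + (675 + 38) = 371469 + 713 = 372182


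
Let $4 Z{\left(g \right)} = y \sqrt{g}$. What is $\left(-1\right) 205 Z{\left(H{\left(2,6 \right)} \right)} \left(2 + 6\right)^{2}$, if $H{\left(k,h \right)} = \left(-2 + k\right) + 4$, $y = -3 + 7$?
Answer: $-26240$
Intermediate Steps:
$y = 4$
$H{\left(k,h \right)} = 2 + k$
$Z{\left(g \right)} = \sqrt{g}$ ($Z{\left(g \right)} = \frac{4 \sqrt{g}}{4} = \sqrt{g}$)
$\left(-1\right) 205 Z{\left(H{\left(2,6 \right)} \right)} \left(2 + 6\right)^{2} = \left(-1\right) 205 \sqrt{2 + 2} \left(2 + 6\right)^{2} = - 205 \sqrt{4} \cdot 8^{2} = \left(-205\right) 2 \cdot 64 = \left(-410\right) 64 = -26240$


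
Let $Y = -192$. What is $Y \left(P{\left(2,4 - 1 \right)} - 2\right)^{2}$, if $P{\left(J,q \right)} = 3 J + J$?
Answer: $-6912$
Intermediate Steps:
$P{\left(J,q \right)} = 4 J$
$Y \left(P{\left(2,4 - 1 \right)} - 2\right)^{2} = - 192 \left(4 \cdot 2 - 2\right)^{2} = - 192 \left(8 - 2\right)^{2} = - 192 \cdot 6^{2} = \left(-192\right) 36 = -6912$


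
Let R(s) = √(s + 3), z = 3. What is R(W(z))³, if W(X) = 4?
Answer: 7*√7 ≈ 18.520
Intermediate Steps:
R(s) = √(3 + s)
R(W(z))³ = (√(3 + 4))³ = (√7)³ = 7*√7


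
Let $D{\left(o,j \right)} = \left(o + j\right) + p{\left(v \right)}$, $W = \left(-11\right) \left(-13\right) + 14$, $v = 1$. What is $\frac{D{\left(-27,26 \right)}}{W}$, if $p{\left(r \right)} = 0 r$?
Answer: $- \frac{1}{157} \approx -0.0063694$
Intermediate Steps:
$p{\left(r \right)} = 0$
$W = 157$ ($W = 143 + 14 = 157$)
$D{\left(o,j \right)} = j + o$ ($D{\left(o,j \right)} = \left(o + j\right) + 0 = \left(j + o\right) + 0 = j + o$)
$\frac{D{\left(-27,26 \right)}}{W} = \frac{26 - 27}{157} = \left(-1\right) \frac{1}{157} = - \frac{1}{157}$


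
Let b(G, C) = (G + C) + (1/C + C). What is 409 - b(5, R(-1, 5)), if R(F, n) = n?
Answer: 1969/5 ≈ 393.80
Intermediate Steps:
b(G, C) = G + 1/C + 2*C (b(G, C) = (C + G) + (C + 1/C) = G + 1/C + 2*C)
409 - b(5, R(-1, 5)) = 409 - (5 + 1/5 + 2*5) = 409 - (5 + ⅕ + 10) = 409 - 1*76/5 = 409 - 76/5 = 1969/5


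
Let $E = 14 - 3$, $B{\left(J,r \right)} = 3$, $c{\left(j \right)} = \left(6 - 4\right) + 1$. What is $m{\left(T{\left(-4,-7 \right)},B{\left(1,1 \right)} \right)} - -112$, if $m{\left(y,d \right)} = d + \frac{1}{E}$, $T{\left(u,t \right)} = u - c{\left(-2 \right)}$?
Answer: $\frac{1266}{11} \approx 115.09$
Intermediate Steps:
$c{\left(j \right)} = 3$ ($c{\left(j \right)} = 2 + 1 = 3$)
$E = 11$
$T{\left(u,t \right)} = -3 + u$ ($T{\left(u,t \right)} = u - 3 = -3 + u$)
$m{\left(y,d \right)} = \frac{1}{11} + d$ ($m{\left(y,d \right)} = d + \frac{1}{11} = \frac{1}{11} + d$)
$m{\left(T{\left(-4,-7 \right)},B{\left(1,1 \right)} \right)} - -112 = \left(\frac{1}{11} + 3\right) - -112 = \frac{34}{11} + 112 = \frac{1266}{11}$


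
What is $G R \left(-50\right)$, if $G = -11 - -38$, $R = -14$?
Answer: $18900$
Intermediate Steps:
$G = 27$ ($G = -11 + 38 = 27$)
$G R \left(-50\right) = 27 \left(-14\right) \left(-50\right) = \left(-378\right) \left(-50\right) = 18900$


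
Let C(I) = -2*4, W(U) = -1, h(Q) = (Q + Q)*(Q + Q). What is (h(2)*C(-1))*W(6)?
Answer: 128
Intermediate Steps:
h(Q) = 4*Q² (h(Q) = (2*Q)*(2*Q) = 4*Q²)
C(I) = -8
(h(2)*C(-1))*W(6) = ((4*2²)*(-8))*(-1) = ((4*4)*(-8))*(-1) = (16*(-8))*(-1) = -128*(-1) = 128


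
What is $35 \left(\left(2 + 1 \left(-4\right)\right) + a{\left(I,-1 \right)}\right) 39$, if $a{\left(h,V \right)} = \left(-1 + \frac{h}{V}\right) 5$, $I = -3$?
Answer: $10920$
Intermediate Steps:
$a{\left(h,V \right)} = -5 + \frac{5 h}{V}$
$35 \left(\left(2 + 1 \left(-4\right)\right) + a{\left(I,-1 \right)}\right) 39 = 35 \left(\left(2 + 1 \left(-4\right)\right) - \left(5 + \frac{15}{-1}\right)\right) 39 = 35 \left(\left(2 - 4\right) - \left(5 + 15 \left(-1\right)\right)\right) 39 = 35 \left(-2 + \left(-5 + 15\right)\right) 39 = 35 \left(-2 + 10\right) 39 = 35 \cdot 8 \cdot 39 = 280 \cdot 39 = 10920$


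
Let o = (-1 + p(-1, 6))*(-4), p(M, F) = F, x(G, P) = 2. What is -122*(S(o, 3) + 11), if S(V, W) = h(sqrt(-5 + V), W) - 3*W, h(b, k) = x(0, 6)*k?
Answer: -976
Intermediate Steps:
h(b, k) = 2*k
o = -20 (o = (-1 + 6)*(-4) = 5*(-4) = -20)
S(V, W) = -W (S(V, W) = 2*W - 3*W = -W)
-122*(S(o, 3) + 11) = -122*(-1*3 + 11) = -122*(-3 + 11) = -122*8 = -976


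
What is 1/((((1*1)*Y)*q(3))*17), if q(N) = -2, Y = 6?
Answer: -1/204 ≈ -0.0049020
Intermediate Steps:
1/((((1*1)*Y)*q(3))*17) = 1/((((1*1)*6)*(-2))*17) = 1/(((1*6)*(-2))*17) = 1/((6*(-2))*17) = 1/(-12*17) = 1/(-204) = -1/204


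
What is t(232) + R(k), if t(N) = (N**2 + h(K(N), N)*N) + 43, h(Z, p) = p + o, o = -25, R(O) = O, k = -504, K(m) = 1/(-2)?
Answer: 101387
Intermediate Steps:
K(m) = -1/2
h(Z, p) = -25 + p (h(Z, p) = p - 25 = -25 + p)
t(N) = 43 + N**2 + N*(-25 + N) (t(N) = (N**2 + (-25 + N)*N) + 43 = (N**2 + N*(-25 + N)) + 43 = 43 + N**2 + N*(-25 + N))
t(232) + R(k) = (43 + 232**2 + 232*(-25 + 232)) - 504 = (43 + 53824 + 232*207) - 504 = (43 + 53824 + 48024) - 504 = 101891 - 504 = 101387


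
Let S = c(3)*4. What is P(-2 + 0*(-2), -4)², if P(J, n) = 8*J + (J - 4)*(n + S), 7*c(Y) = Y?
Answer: 256/49 ≈ 5.2245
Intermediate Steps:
c(Y) = Y/7
S = 12/7 (S = ((⅐)*3)*4 = (3/7)*4 = 12/7 ≈ 1.7143)
P(J, n) = 8*J + (-4 + J)*(12/7 + n) (P(J, n) = 8*J + (J - 4)*(n + 12/7) = 8*J + (-4 + J)*(12/7 + n))
P(-2 + 0*(-2), -4)² = (-48/7 - 4*(-4) + 68*(-2 + 0*(-2))/7 + (-2 + 0*(-2))*(-4))² = (-48/7 + 16 + 68*(-2 + 0)/7 + (-2 + 0)*(-4))² = (-48/7 + 16 + (68/7)*(-2) - 2*(-4))² = (-48/7 + 16 - 136/7 + 8)² = (-16/7)² = 256/49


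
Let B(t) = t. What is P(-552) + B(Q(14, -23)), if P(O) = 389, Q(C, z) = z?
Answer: 366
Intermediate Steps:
P(-552) + B(Q(14, -23)) = 389 - 23 = 366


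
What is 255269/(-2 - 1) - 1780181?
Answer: -5595812/3 ≈ -1.8653e+6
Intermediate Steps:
255269/(-2 - 1) - 1780181 = 255269/(-3) - 1780181 = 255269*(-⅓) - 1780181 = -255269/3 - 1780181 = -5595812/3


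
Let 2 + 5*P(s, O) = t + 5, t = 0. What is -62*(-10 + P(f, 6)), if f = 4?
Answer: 2914/5 ≈ 582.80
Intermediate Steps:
P(s, O) = ⅗ (P(s, O) = -⅖ + (0 + 5)/5 = -⅖ + (⅕)*5 = -⅖ + 1 = ⅗)
-62*(-10 + P(f, 6)) = -62*(-10 + ⅗) = -62*(-47/5) = 2914/5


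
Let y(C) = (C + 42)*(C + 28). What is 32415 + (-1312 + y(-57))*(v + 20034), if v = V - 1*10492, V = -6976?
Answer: -2217967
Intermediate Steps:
v = -17468 (v = -6976 - 1*10492 = -6976 - 10492 = -17468)
y(C) = (28 + C)*(42 + C) (y(C) = (42 + C)*(28 + C) = (28 + C)*(42 + C))
32415 + (-1312 + y(-57))*(v + 20034) = 32415 + (-1312 + (1176 + (-57)² + 70*(-57)))*(-17468 + 20034) = 32415 + (-1312 + (1176 + 3249 - 3990))*2566 = 32415 + (-1312 + 435)*2566 = 32415 - 877*2566 = 32415 - 2250382 = -2217967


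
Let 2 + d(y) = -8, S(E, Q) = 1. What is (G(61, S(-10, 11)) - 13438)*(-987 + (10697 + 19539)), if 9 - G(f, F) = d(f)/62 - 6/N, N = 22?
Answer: -12175935919/31 ≈ -3.9277e+8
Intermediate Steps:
d(y) = -10 (d(y) = -2 - 8 = -10)
G(f, F) = 3217/341 (G(f, F) = 9 - (-10/62 - 6/22) = 9 - (-10*1/62 - 6*1/22) = 9 - (-5/31 - 3/11) = 9 - 1*(-148/341) = 9 + 148/341 = 3217/341)
(G(61, S(-10, 11)) - 13438)*(-987 + (10697 + 19539)) = (3217/341 - 13438)*(-987 + (10697 + 19539)) = -4579141*(-987 + 30236)/341 = -4579141/341*29249 = -12175935919/31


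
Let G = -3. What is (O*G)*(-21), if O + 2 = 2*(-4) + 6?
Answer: -252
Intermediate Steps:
O = -4 (O = -2 + (2*(-4) + 6) = -2 + (-8 + 6) = -2 - 2 = -4)
(O*G)*(-21) = -4*(-3)*(-21) = 12*(-21) = -252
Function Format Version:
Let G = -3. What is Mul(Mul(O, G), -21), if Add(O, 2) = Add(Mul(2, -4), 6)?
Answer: -252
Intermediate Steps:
O = -4 (O = Add(-2, Add(Mul(2, -4), 6)) = Add(-2, Add(-8, 6)) = Add(-2, -2) = -4)
Mul(Mul(O, G), -21) = Mul(Mul(-4, -3), -21) = Mul(12, -21) = -252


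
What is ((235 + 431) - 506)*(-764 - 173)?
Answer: -149920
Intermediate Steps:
((235 + 431) - 506)*(-764 - 173) = (666 - 506)*(-937) = 160*(-937) = -149920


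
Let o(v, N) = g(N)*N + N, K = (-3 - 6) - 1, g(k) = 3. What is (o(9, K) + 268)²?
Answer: 51984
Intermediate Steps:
K = -10 (K = -9 - 1 = -10)
o(v, N) = 4*N (o(v, N) = 3*N + N = 4*N)
(o(9, K) + 268)² = (4*(-10) + 268)² = (-40 + 268)² = 228² = 51984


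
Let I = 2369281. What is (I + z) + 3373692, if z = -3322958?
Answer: 2420015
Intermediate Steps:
(I + z) + 3373692 = (2369281 - 3322958) + 3373692 = -953677 + 3373692 = 2420015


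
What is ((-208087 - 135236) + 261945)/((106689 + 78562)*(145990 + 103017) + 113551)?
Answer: -40689/23064454654 ≈ -1.7641e-6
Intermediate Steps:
((-208087 - 135236) + 261945)/((106689 + 78562)*(145990 + 103017) + 113551) = (-343323 + 261945)/(185251*249007 + 113551) = -81378/(46128795757 + 113551) = -81378/46128909308 = -81378*1/46128909308 = -40689/23064454654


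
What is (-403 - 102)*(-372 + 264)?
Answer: 54540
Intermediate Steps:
(-403 - 102)*(-372 + 264) = -505*(-108) = 54540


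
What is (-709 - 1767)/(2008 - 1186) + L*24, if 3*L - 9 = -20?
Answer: -37406/411 ≈ -91.012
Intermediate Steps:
L = -11/3 (L = 3 + (⅓)*(-20) = 3 - 20/3 = -11/3 ≈ -3.6667)
(-709 - 1767)/(2008 - 1186) + L*24 = (-709 - 1767)/(2008 - 1186) - 11/3*24 = -2476/822 - 88 = -2476*1/822 - 88 = -1238/411 - 88 = -37406/411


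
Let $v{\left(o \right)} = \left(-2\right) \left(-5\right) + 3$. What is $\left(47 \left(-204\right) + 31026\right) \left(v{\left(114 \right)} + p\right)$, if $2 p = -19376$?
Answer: $-207412650$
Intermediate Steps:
$p = -9688$ ($p = \frac{1}{2} \left(-19376\right) = -9688$)
$v{\left(o \right)} = 13$ ($v{\left(o \right)} = 10 + 3 = 13$)
$\left(47 \left(-204\right) + 31026\right) \left(v{\left(114 \right)} + p\right) = \left(47 \left(-204\right) + 31026\right) \left(13 - 9688\right) = \left(-9588 + 31026\right) \left(-9675\right) = 21438 \left(-9675\right) = -207412650$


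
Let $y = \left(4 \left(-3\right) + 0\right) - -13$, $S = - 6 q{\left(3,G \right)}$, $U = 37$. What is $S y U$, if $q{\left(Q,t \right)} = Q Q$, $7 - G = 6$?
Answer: $-1998$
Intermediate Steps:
$G = 1$ ($G = 7 - 6 = 1$)
$q{\left(Q,t \right)} = Q^{2}$
$S = -54$ ($S = - 6 \cdot 3^{2} = \left(-6\right) 9 = -54$)
$y = 1$ ($y = \left(-12 + 0\right) + 13 = -12 + 13 = 1$)
$S y U = \left(-54\right) 1 \cdot 37 = \left(-54\right) 37 = -1998$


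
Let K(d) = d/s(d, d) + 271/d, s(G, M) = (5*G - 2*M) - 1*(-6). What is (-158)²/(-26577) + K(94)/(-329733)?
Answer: -6190118010337/6590012083632 ≈ -0.93932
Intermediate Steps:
s(G, M) = 6 - 2*M + 5*G (s(G, M) = (-2*M + 5*G) + 6 = 6 - 2*M + 5*G)
K(d) = 271/d + d/(6 + 3*d) (K(d) = d/(6 - 2*d + 5*d) + 271/d = d/(6 + 3*d) + 271/d = 271/d + d/(6 + 3*d))
(-158)²/(-26577) + K(94)/(-329733) = (-158)²/(-26577) + ((⅓)*(1626 + 94² + 813*94)/(94*(2 + 94)))/(-329733) = 24964*(-1/26577) + ((⅓)*(1/94)*(1626 + 8836 + 76422)/96)*(-1/329733) = -24964/26577 + ((⅓)*(1/94)*(1/96)*86884)*(-1/329733) = -24964/26577 + (21721/6768)*(-1/329733) = -24964/26577 - 21721/2231632944 = -6190118010337/6590012083632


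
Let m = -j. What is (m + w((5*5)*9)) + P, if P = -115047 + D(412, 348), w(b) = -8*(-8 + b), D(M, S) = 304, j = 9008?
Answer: -125487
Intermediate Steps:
m = -9008 (m = -1*9008 = -9008)
w(b) = 64 - 8*b
P = -114743 (P = -115047 + 304 = -114743)
(m + w((5*5)*9)) + P = (-9008 + (64 - 8*5*5*9)) - 114743 = (-9008 + (64 - 200*9)) - 114743 = (-9008 + (64 - 8*225)) - 114743 = (-9008 + (64 - 1800)) - 114743 = (-9008 - 1736) - 114743 = -10744 - 114743 = -125487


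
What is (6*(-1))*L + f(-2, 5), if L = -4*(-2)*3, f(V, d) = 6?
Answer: -138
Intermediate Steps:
L = 24 (L = 8*3 = 24)
(6*(-1))*L + f(-2, 5) = (6*(-1))*24 + 6 = -6*24 + 6 = -144 + 6 = -138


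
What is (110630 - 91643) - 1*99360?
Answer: -80373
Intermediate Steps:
(110630 - 91643) - 1*99360 = 18987 - 99360 = -80373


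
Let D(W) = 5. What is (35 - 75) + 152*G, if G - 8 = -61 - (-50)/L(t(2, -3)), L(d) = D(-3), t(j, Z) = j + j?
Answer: -6576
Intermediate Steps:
t(j, Z) = 2*j
L(d) = 5
G = -43 (G = 8 + (-61 - (-50)/5) = 8 + (-61 - 1*(-10)) = 8 + (-61 + 10) = 8 - 51 = -43)
(35 - 75) + 152*G = (35 - 75) + 152*(-43) = -40 - 6536 = -6576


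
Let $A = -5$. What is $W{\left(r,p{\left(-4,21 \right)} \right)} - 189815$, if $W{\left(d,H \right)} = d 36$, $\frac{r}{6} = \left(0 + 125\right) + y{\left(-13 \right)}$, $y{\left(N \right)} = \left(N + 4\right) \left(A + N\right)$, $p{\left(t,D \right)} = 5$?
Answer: $-127823$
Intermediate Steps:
$y{\left(N \right)} = \left(-5 + N\right) \left(4 + N\right)$ ($y{\left(N \right)} = \left(N + 4\right) \left(-5 + N\right) = \left(4 + N\right) \left(-5 + N\right) = \left(-5 + N\right) \left(4 + N\right)$)
$r = 1722$ ($r = 6 \left(\left(0 + 125\right) - \left(7 - 169\right)\right) = 6 \left(125 + \left(-20 + 169 + 13\right)\right) = 6 \left(125 + 162\right) = 6 \cdot 287 = 1722$)
$W{\left(d,H \right)} = 36 d$
$W{\left(r,p{\left(-4,21 \right)} \right)} - 189815 = 36 \cdot 1722 - 189815 = 61992 - 189815 = -127823$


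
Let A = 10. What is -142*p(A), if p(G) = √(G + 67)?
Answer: -142*√77 ≈ -1246.0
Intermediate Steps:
p(G) = √(67 + G)
-142*p(A) = -142*√(67 + 10) = -142*√77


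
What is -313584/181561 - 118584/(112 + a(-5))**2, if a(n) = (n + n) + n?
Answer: -520866840/36346967 ≈ -14.330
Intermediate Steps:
a(n) = 3*n (a(n) = 2*n + n = 3*n)
-313584/181561 - 118584/(112 + a(-5))**2 = -313584/181561 - 118584/(112 + 3*(-5))**2 = -313584*1/181561 - 118584/(112 - 15)**2 = -6672/3863 - 118584/(97**2) = -6672/3863 - 118584/9409 = -520866840/36346967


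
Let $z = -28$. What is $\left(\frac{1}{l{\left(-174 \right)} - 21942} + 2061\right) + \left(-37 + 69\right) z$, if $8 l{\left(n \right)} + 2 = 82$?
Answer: $\frac{25550779}{21932} \approx 1165.0$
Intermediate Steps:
$l{\left(n \right)} = 10$ ($l{\left(n \right)} = - \frac{1}{4} + \frac{1}{8} \cdot 82 = - \frac{1}{4} + \frac{41}{4} = 10$)
$\left(\frac{1}{l{\left(-174 \right)} - 21942} + 2061\right) + \left(-37 + 69\right) z = \left(\frac{1}{10 - 21942} + 2061\right) + \left(-37 + 69\right) \left(-28\right) = \left(\frac{1}{-21932} + 2061\right) + 32 \left(-28\right) = \left(- \frac{1}{21932} + 2061\right) - 896 = \frac{45201851}{21932} - 896 = \frac{25550779}{21932}$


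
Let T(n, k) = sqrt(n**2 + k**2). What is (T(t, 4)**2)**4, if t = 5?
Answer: 2825761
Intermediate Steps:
T(n, k) = sqrt(k**2 + n**2)
(T(t, 4)**2)**4 = ((sqrt(4**2 + 5**2))**2)**4 = ((sqrt(16 + 25))**2)**4 = ((sqrt(41))**2)**4 = 41**4 = 2825761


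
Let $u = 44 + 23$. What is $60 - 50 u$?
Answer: $-3290$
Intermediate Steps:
$u = 67$
$60 - 50 u = 60 - 3350 = -3290$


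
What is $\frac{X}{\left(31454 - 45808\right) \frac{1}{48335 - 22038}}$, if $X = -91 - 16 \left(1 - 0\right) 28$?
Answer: $\frac{14174083}{14354} \approx 987.47$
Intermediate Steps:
$X = -539$ ($X = -91 - 16 \left(1 + 0\right) 28 = -91 - 16 \cdot 1 \cdot 28 = -91 - 448 = -539$)
$\frac{X}{\left(31454 - 45808\right) \frac{1}{48335 - 22038}} = - \frac{539}{\left(31454 - 45808\right) \frac{1}{48335 - 22038}} = - \frac{539}{\left(-14354\right) \frac{1}{26297}} = - \frac{539}{- \frac{14354}{26297}} = \left(-539\right) \left(- \frac{26297}{14354}\right) = \frac{14174083}{14354}$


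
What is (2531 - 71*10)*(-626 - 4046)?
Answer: -8507712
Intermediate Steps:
(2531 - 71*10)*(-626 - 4046) = (2531 - 710)*(-4672) = 1821*(-4672) = -8507712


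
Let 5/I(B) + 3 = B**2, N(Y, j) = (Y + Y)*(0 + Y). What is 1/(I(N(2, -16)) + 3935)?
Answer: 61/240040 ≈ 0.00025412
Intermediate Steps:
N(Y, j) = 2*Y**2 (N(Y, j) = (2*Y)*Y = 2*Y**2)
I(B) = 5/(-3 + B**2)
1/(I(N(2, -16)) + 3935) = 1/(5/(-3 + (2*2**2)**2) + 3935) = 1/(5/(-3 + (2*4)**2) + 3935) = 1/(5/(-3 + 8**2) + 3935) = 1/(5/(-3 + 64) + 3935) = 1/(5/61 + 3935) = 1/(240040/61) = 61/240040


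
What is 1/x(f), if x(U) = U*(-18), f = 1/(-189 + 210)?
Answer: -7/6 ≈ -1.1667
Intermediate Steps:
f = 1/21 ≈ 0.047619
x(U) = -18*U
1/x(f) = 1/(-18*1/21) = 1/(-6/7) = -7/6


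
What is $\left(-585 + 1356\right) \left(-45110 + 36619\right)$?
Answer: $-6546561$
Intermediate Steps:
$\left(-585 + 1356\right) \left(-45110 + 36619\right) = 771 \left(-8491\right) = -6546561$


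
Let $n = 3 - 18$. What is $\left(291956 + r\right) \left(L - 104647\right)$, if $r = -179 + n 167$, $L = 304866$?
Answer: $57917750568$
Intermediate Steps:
$n = -15$ ($n = 3 - 18 = -15$)
$r = -2684$ ($r = -179 - 2505 = -2684$)
$\left(291956 + r\right) \left(L - 104647\right) = \left(291956 - 2684\right) \left(304866 - 104647\right) = 289272 \cdot 200219 = 57917750568$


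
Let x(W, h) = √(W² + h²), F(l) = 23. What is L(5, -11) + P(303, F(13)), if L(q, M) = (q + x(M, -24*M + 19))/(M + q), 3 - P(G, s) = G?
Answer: -1805/6 - √80210/6 ≈ -348.04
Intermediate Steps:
P(G, s) = 3 - G
L(q, M) = (q + √(M² + (19 - 24*M)²))/(M + q) (L(q, M) = (q + √(M² + (-24*M + 19)²))/(M + q) = (q + √(M² + (19 - 24*M)²))/(M + q))
L(5, -11) + P(303, F(13)) = (5 + √((-11)² + (-19 + 24*(-11))²))/(-11 + 5) + (3 - 1*303) = (5 + √(121 + (-19 - 264)²))/(-6) + (3 - 303) = -(5 + √(121 + (-283)²))/6 - 300 = -(5 + √(121 + 80089))/6 - 300 = -(5 + √80210)/6 - 300 = (-⅚ - √80210/6) - 300 = -1805/6 - √80210/6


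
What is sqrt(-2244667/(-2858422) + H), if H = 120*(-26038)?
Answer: I*sqrt(25529449561721727566)/2858422 ≈ 1767.6*I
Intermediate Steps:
H = -3124560
sqrt(-2244667/(-2858422) + H) = sqrt(-2244667/(-2858422) - 3124560) = sqrt(-2244667*(-1/2858422) - 3124560) = sqrt(2244667/2858422 - 3124560) = sqrt(-8931308799653/2858422) = I*sqrt(25529449561721727566)/2858422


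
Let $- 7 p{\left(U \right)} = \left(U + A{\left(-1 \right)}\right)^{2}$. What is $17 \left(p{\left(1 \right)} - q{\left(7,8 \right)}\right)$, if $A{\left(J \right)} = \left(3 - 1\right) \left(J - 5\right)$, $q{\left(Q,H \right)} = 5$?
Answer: $- \frac{2652}{7} \approx -378.86$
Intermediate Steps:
$A{\left(J \right)} = -10 + 2 J$ ($A{\left(J \right)} = 2 \left(-5 + J\right) = -10 + 2 J$)
$p{\left(U \right)} = - \frac{\left(-12 + U\right)^{2}}{7}$ ($p{\left(U \right)} = - \frac{\left(U + \left(-10 + 2 \left(-1\right)\right)\right)^{2}}{7} = - \frac{\left(U - 12\right)^{2}}{7} = - \frac{\left(-12 + U\right)^{2}}{7}$)
$17 \left(p{\left(1 \right)} - q{\left(7,8 \right)}\right) = 17 \left(- \frac{\left(-12 + 1\right)^{2}}{7} - 5\right) = 17 \left(- \frac{\left(-11\right)^{2}}{7} - 5\right) = 17 \left(\left(- \frac{1}{7}\right) 121 - 5\right) = 17 \left(- \frac{121}{7} - 5\right) = 17 \left(- \frac{156}{7}\right) = - \frac{2652}{7}$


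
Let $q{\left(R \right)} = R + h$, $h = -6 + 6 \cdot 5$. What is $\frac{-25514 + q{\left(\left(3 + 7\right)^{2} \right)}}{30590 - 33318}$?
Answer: $\frac{12695}{1364} \approx 9.3072$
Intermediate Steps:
$h = 24$ ($h = -6 + 30 = 24$)
$q{\left(R \right)} = 24 + R$ ($q{\left(R \right)} = R + 24 = 24 + R$)
$\frac{-25514 + q{\left(\left(3 + 7\right)^{2} \right)}}{30590 - 33318} = \frac{-25514 + \left(24 + \left(3 + 7\right)^{2}\right)}{30590 - 33318} = \frac{-25514 + \left(24 + 10^{2}\right)}{-2728} = \left(-25514 + \left(24 + 100\right)\right) \left(- \frac{1}{2728}\right) = \left(-25514 + 124\right) \left(- \frac{1}{2728}\right) = \left(-25390\right) \left(- \frac{1}{2728}\right) = \frac{12695}{1364}$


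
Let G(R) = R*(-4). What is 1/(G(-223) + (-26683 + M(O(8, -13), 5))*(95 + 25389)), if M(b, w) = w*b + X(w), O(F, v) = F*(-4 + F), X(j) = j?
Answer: -1/675783820 ≈ -1.4798e-9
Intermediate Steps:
G(R) = -4*R
M(b, w) = w + b*w (M(b, w) = w*b + w = b*w + w = w + b*w)
1/(G(-223) + (-26683 + M(O(8, -13), 5))*(95 + 25389)) = 1/(-4*(-223) + (-26683 + 5*(1 + 8*(-4 + 8)))*(95 + 25389)) = 1/(892 + (-26683 + 5*(1 + 8*4))*25484) = 1/(892 + (-26683 + 5*(1 + 32))*25484) = 1/(892 + (-26683 + 5*33)*25484) = 1/(892 + (-26683 + 165)*25484) = 1/(892 - 26518*25484) = 1/(892 - 675784712) = 1/(-675783820) = -1/675783820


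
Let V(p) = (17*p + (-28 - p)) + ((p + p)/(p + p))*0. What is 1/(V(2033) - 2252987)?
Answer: -1/2220487 ≈ -4.5035e-7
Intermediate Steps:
V(p) = -28 + 16*p (V(p) = (-28 + 16*p) + ((2*p)/((2*p)))*0 = (-28 + 16*p) + ((2*p)*(1/(2*p)))*0 = (-28 + 16*p) + 1*0 = (-28 + 16*p) + 0 = -28 + 16*p)
1/(V(2033) - 2252987) = 1/((-28 + 16*2033) - 2252987) = 1/((-28 + 32528) - 2252987) = 1/(32500 - 2252987) = 1/(-2220487) = -1/2220487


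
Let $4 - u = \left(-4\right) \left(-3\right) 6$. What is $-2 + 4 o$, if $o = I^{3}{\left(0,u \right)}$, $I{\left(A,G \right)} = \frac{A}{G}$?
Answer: $-2$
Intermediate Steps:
$u = -68$ ($u = 4 - \left(-4\right) \left(-3\right) 6 = 4 - 12 \cdot 6 = 4 - 72 = -68$)
$o = 0$ ($o = \left(\frac{0}{-68}\right)^{3} = \left(0 \left(- \frac{1}{68}\right)\right)^{3} = 0^{3} = 0$)
$-2 + 4 o = -2 + 4 \cdot 0 = -2 + 0 = -2$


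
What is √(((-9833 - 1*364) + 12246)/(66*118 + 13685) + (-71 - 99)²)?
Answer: √13325537166277/21473 ≈ 170.00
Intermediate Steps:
√(((-9833 - 1*364) + 12246)/(66*118 + 13685) + (-71 - 99)²) = √(((-9833 - 364) + 12246)/(7788 + 13685) + (-170)²) = √((-10197 + 12246)/21473 + 28900) = √(2049*(1/21473) + 28900) = √(2049/21473 + 28900) = √(620571749/21473) = √13325537166277/21473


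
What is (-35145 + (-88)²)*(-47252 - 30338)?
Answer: 2126043590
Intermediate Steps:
(-35145 + (-88)²)*(-47252 - 30338) = (-35145 + 7744)*(-77590) = -27401*(-77590) = 2126043590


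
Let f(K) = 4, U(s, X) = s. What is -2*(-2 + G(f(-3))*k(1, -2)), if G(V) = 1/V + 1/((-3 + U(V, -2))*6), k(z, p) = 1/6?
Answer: 139/36 ≈ 3.8611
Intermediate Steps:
k(z, p) = ⅙
G(V) = 1/V + 1/(6*(-3 + V)) (G(V) = 1/V + 1/((-3 + V)*6) = 1/V + (⅙)/(-3 + V) = 1/V + 1/(6*(-3 + V)))
-2*(-2 + G(f(-3))*k(1, -2)) = -2*(-2 + ((⅙)*(-18 + 7*4)/(4*(-3 + 4)))*(⅙)) = -2*(-2 + ((⅙)*(¼)*(-18 + 28)/1)*(⅙)) = -2*(-2 + ((⅙)*(¼)*1*10)*(⅙)) = -2*(-2 + (5/12)*(⅙)) = -2*(-2 + 5/72) = -2*(-139/72) = 139/36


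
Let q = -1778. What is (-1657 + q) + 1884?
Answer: -1551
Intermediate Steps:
(-1657 + q) + 1884 = (-1657 - 1778) + 1884 = -3435 + 1884 = -1551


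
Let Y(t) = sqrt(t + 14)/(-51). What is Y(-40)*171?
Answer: -57*I*sqrt(26)/17 ≈ -17.097*I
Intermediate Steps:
Y(t) = -sqrt(14 + t)/51 (Y(t) = sqrt(14 + t)*(-1/51) = -sqrt(14 + t)/51)
Y(-40)*171 = -sqrt(14 - 40)/51*171 = -I*sqrt(26)/51*171 = -57*I*sqrt(26)/17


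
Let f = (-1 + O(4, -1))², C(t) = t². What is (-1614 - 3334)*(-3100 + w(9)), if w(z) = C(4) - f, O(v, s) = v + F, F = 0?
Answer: 15304164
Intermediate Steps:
O(v, s) = v (O(v, s) = v + 0 = v)
f = 9 (f = (-1 + 4)² = 3² = 9)
w(z) = 7 (w(z) = 4² - 1*9 = 16 - 9 = 7)
(-1614 - 3334)*(-3100 + w(9)) = (-1614 - 3334)*(-3100 + 7) = -4948*(-3093) = 15304164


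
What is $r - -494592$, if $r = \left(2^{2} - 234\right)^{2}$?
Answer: $547492$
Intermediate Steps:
$r = 52900$ ($r = \left(4 - 234\right)^{2} = \left(-230\right)^{2} = 52900$)
$r - -494592 = 52900 - -494592 = 52900 + 494592 = 547492$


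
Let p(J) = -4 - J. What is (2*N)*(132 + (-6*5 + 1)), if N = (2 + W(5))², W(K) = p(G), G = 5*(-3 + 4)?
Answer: 10094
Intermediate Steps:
G = 5 (G = 5*1 = 5)
W(K) = -9 (W(K) = -4 - 1*5 = -4 - 5 = -9)
N = 49 (N = (2 - 9)² = (-7)² = 49)
(2*N)*(132 + (-6*5 + 1)) = (2*49)*(132 + (-6*5 + 1)) = 98*(132 + (-30 + 1)) = 98*(132 - 29) = 98*103 = 10094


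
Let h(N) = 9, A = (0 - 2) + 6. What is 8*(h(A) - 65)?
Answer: -448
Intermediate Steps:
A = 4 (A = -2 + 6 = 4)
8*(h(A) - 65) = 8*(9 - 65) = 8*(-56) = -448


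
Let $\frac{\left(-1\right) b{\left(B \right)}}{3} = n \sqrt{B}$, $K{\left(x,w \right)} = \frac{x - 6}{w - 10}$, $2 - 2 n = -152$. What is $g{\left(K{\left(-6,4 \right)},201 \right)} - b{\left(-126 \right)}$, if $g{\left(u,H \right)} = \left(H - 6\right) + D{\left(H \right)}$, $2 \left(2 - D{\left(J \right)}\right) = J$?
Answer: $\frac{193}{2} + 693 i \sqrt{14} \approx 96.5 + 2593.0 i$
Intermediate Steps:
$n = 77$ ($n = 1 - -76 = 1 + 76 = 77$)
$D{\left(J \right)} = 2 - \frac{J}{2}$
$K{\left(x,w \right)} = \frac{-6 + x}{-10 + w}$
$g{\left(u,H \right)} = -4 + \frac{H}{2}$ ($g{\left(u,H \right)} = \left(H - 6\right) - \left(-2 + \frac{H}{2}\right) = \left(-6 + H\right) - \left(-2 + \frac{H}{2}\right) = -4 + \frac{H}{2}$)
$b{\left(B \right)} = - 231 \sqrt{B}$ ($b{\left(B \right)} = - 3 \cdot 77 \sqrt{B} = - 231 \sqrt{B}$)
$g{\left(K{\left(-6,4 \right)},201 \right)} - b{\left(-126 \right)} = \left(-4 + \frac{1}{2} \cdot 201\right) - - 231 \sqrt{-126} = \left(-4 + \frac{201}{2}\right) - - 231 \cdot 3 i \sqrt{14} = \frac{193}{2} - - 693 i \sqrt{14} = \frac{193}{2} + 693 i \sqrt{14}$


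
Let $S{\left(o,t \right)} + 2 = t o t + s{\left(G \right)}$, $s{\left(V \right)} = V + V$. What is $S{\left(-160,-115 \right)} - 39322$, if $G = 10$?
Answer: $-2155304$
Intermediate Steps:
$s{\left(V \right)} = 2 V$
$S{\left(o,t \right)} = 18 + o t^{2}$ ($S{\left(o,t \right)} = -2 + \left(t o t + 2 \cdot 10\right) = -2 + \left(o t t + 20\right) = -2 + \left(o t^{2} + 20\right) = -2 + \left(20 + o t^{2}\right) = 18 + o t^{2}$)
$S{\left(-160,-115 \right)} - 39322 = \left(18 - 160 \left(-115\right)^{2}\right) - 39322 = \left(18 - 2116000\right) - 39322 = -2115982 - 39322 = -2155304$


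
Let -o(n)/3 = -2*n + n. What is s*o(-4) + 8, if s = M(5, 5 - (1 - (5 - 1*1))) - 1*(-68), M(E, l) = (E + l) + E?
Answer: -1024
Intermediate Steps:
o(n) = 3*n (o(n) = -3*(-2*n + n) = -(-3)*n = 3*n)
M(E, l) = l + 2*E
s = 86 (s = ((5 - (1 - (5 - 1*1))) + 2*5) - 1*(-68) = ((5 - (1 - (5 - 1))) + 10) + 68 = ((5 - (1 - 1*4)) + 10) + 68 = ((5 - (1 - 4)) + 10) + 68 = ((5 - 1*(-3)) + 10) + 68 = ((5 + 3) + 10) + 68 = (8 + 10) + 68 = 18 + 68 = 86)
s*o(-4) + 8 = 86*(3*(-4)) + 8 = 86*(-12) + 8 = -1032 + 8 = -1024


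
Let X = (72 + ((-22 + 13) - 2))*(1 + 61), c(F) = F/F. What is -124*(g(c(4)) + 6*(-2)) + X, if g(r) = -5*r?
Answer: 5890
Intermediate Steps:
c(F) = 1
X = 3782 (X = (72 + (-9 - 2))*62 = (72 - 11)*62 = 61*62 = 3782)
-124*(g(c(4)) + 6*(-2)) + X = -124*(-5*1 + 6*(-2)) + 3782 = -124*(-5 - 12) + 3782 = -124*(-17) + 3782 = 2108 + 3782 = 5890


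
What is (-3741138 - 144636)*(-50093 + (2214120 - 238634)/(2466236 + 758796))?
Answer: 156936262694319315/806258 ≈ 1.9465e+11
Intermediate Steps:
(-3741138 - 144636)*(-50093 + (2214120 - 238634)/(2466236 + 758796)) = -3885774*(-50093 + 1975486/3225032) = -3885774*(-50093 + 1975486*(1/3225032)) = -3885774*(-50093 + 987743/1612516) = -3885774*(-80774776245/1612516) = 156936262694319315/806258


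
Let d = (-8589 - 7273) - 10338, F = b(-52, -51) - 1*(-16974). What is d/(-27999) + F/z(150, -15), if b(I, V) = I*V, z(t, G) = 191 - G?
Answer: 277452787/2883897 ≈ 96.208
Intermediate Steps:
F = 19626 (F = -52*(-51) - 1*(-16974) = 2652 + 16974 = 19626)
d = -26200 (d = -15862 - 10338 = -26200)
d/(-27999) + F/z(150, -15) = -26200/(-27999) + 19626/(191 - 1*(-15)) = -26200*(-1/27999) + 19626/(191 + 15) = 26200/27999 + 19626/206 = 26200/27999 + 19626*(1/206) = 26200/27999 + 9813/103 = 277452787/2883897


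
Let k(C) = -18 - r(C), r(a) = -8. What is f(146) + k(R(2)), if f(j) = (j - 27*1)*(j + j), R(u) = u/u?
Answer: 34738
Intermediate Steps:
R(u) = 1
f(j) = 2*j*(-27 + j) (f(j) = (j - 27)*(2*j) = (-27 + j)*(2*j) = 2*j*(-27 + j))
k(C) = -10 (k(C) = -18 - 1*(-8) = -18 + 8 = -10)
f(146) + k(R(2)) = 2*146*(-27 + 146) - 10 = 2*146*119 - 10 = 34748 - 10 = 34738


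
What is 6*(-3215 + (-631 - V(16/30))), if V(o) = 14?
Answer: -23160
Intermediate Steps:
6*(-3215 + (-631 - V(16/30))) = 6*(-3215 + (-631 - 1*14)) = 6*(-3215 + (-631 - 14)) = 6*(-3215 - 645) = 6*(-3860) = -23160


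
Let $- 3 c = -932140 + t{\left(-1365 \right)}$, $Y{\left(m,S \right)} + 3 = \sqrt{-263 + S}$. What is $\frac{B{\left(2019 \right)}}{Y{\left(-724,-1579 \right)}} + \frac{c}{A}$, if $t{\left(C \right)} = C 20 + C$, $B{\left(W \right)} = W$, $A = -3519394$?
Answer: $- \frac{21909786143}{6514398294} - \frac{673 i \sqrt{1842}}{617} \approx -3.3633 - 46.814 i$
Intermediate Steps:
$Y{\left(m,S \right)} = -3 + \sqrt{-263 + S}$
$t{\left(C \right)} = 21 C$ ($t{\left(C \right)} = 20 C + C = 21 C$)
$c = \frac{960805}{3}$ ($c = - \frac{-932140 + 21 \left(-1365\right)}{3} = - \frac{-932140 - 28665}{3} = \left(- \frac{1}{3}\right) \left(-960805\right) = \frac{960805}{3} \approx 3.2027 \cdot 10^{5}$)
$\frac{B{\left(2019 \right)}}{Y{\left(-724,-1579 \right)}} + \frac{c}{A} = \frac{2019}{-3 + \sqrt{-263 - 1579}} + \frac{960805}{3 \left(-3519394\right)} = \frac{2019}{-3 + \sqrt{-1842}} + \frac{960805}{3} \left(- \frac{1}{3519394}\right) = \frac{2019}{-3 + i \sqrt{1842}} - \frac{960805}{10558182} = - \frac{960805}{10558182} + \frac{2019}{-3 + i \sqrt{1842}}$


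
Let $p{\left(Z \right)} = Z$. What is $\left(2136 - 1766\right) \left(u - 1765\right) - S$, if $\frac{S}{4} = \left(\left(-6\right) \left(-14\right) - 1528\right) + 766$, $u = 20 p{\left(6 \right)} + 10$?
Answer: $-602238$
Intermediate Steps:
$u = 130$ ($u = 20 \cdot 6 + 10 = 120 + 10 = 130$)
$S = -2712$ ($S = 4 \left(\left(\left(-6\right) \left(-14\right) - 1528\right) + 766\right) = 4 \left(\left(84 - 1528\right) + 766\right) = 4 \left(-1444 + 766\right) = 4 \left(-678\right) = -2712$)
$\left(2136 - 1766\right) \left(u - 1765\right) - S = \left(2136 - 1766\right) \left(130 - 1765\right) - -2712 = 370 \left(-1635\right) + 2712 = -604950 + 2712 = -602238$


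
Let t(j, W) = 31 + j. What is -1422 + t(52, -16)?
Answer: -1339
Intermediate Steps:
-1422 + t(52, -16) = -1422 + (31 + 52) = -1422 + 83 = -1339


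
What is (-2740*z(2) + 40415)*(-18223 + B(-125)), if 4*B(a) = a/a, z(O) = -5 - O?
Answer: -4343939145/4 ≈ -1.0860e+9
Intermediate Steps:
B(a) = ¼ (B(a) = (a/a)/4 = (¼)*1 = ¼)
(-2740*z(2) + 40415)*(-18223 + B(-125)) = (-2740*(-5 - 1*2) + 40415)*(-18223 + ¼) = (-2740*(-5 - 2) + 40415)*(-72891/4) = (-2740*(-7) + 40415)*(-72891/4) = (19180 + 40415)*(-72891/4) = 59595*(-72891/4) = -4343939145/4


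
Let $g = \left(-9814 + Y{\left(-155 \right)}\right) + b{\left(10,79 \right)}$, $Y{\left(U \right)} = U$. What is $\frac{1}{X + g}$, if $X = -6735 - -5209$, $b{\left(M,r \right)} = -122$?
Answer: $- \frac{1}{11617} \approx -8.6081 \cdot 10^{-5}$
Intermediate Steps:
$g = -10091$ ($g = \left(-9814 - 155\right) - 122 = -9969 - 122 = -10091$)
$X = -1526$ ($X = -6735 + 5209 = -1526$)
$\frac{1}{X + g} = \frac{1}{-1526 - 10091} = \frac{1}{-11617} = - \frac{1}{11617}$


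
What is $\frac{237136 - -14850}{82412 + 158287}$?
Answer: $\frac{251986}{240699} \approx 1.0469$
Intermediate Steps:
$\frac{237136 - -14850}{82412 + 158287} = \frac{237136 + 14850}{240699} = 251986 \cdot \frac{1}{240699} = \frac{251986}{240699}$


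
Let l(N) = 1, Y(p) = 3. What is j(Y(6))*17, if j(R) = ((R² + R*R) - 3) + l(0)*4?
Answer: 323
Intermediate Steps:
j(R) = 1 + 2*R² (j(R) = ((R² + R*R) - 3) + 1*4 = ((R² + R²) - 3) + 4 = (2*R² - 3) + 4 = (-3 + 2*R²) + 4 = 1 + 2*R²)
j(Y(6))*17 = (1 + 2*3²)*17 = (1 + 2*9)*17 = (1 + 18)*17 = 19*17 = 323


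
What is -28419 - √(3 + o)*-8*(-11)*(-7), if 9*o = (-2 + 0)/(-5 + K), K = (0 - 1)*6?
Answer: -28419 + 56*√3289/3 ≈ -27348.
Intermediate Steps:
K = -6 (K = -1*6 = -6)
o = 2/99 (o = ((-2 + 0)/(-5 - 6))/9 = (-2/(-11))/9 = (-2*(-1/11))/9 = (⅑)*(2/11) = 2/99 ≈ 0.020202)
-28419 - √(3 + o)*-8*(-11)*(-7) = -28419 - √(3 + 2/99)*-8*(-11)*(-7) = -28419 - √(299/99)*88*(-7) = -28419 - √3289/33*(-616) = -28419 - (-56)*√3289/3 = -28419 + 56*√3289/3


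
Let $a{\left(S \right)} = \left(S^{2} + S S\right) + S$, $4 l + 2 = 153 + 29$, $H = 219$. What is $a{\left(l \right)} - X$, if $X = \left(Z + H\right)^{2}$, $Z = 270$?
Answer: $-235026$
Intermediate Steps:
$l = 45$ ($l = - \frac{1}{2} + \frac{153 + 29}{4} = - \frac{1}{2} + \frac{1}{4} \cdot 182 = - \frac{1}{2} + \frac{91}{2} = 45$)
$a{\left(S \right)} = S + 2 S^{2}$ ($a{\left(S \right)} = \left(S^{2} + S^{2}\right) + S = 2 S^{2} + S = S + 2 S^{2}$)
$X = 239121$ ($X = \left(270 + 219\right)^{2} = 489^{2} = 239121$)
$a{\left(l \right)} - X = 45 \left(1 + 2 \cdot 45\right) - 239121 = 45 \left(1 + 90\right) - 239121 = 45 \cdot 91 - 239121 = 4095 - 239121 = -235026$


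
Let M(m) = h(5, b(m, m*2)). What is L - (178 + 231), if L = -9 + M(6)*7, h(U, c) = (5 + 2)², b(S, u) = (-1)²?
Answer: -75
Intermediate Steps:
b(S, u) = 1
h(U, c) = 49 (h(U, c) = 7² = 49)
M(m) = 49
L = 334 (L = -9 + 49*7 = -9 + 343 = 334)
L - (178 + 231) = 334 - (178 + 231) = 334 - 1*409 = 334 - 409 = -75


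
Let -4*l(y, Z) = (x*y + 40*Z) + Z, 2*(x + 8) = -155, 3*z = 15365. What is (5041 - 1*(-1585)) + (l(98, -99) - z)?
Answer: 27683/6 ≈ 4613.8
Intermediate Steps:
z = 15365/3 (z = (⅓)*15365 = 15365/3 ≈ 5121.7)
x = -171/2 (x = -8 + (½)*(-155) = -8 - 155/2 = -171/2 ≈ -85.500)
l(y, Z) = -41*Z/4 + 171*y/8 (l(y, Z) = -((-171*y/2 + 40*Z) + Z)/4 = -((40*Z - 171*y/2) + Z)/4 = -(41*Z - 171*y/2)/4 = -41*Z/4 + 171*y/8)
(5041 - 1*(-1585)) + (l(98, -99) - z) = (5041 - 1*(-1585)) + ((-41/4*(-99) + (171/8)*98) - 1*15365/3) = (5041 + 1585) + ((4059/4 + 8379/4) - 15365/3) = 6626 + (6219/2 - 15365/3) = 6626 - 12073/6 = 27683/6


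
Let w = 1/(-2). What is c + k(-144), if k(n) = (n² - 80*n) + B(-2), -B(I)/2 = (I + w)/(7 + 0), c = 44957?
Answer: 540496/7 ≈ 77214.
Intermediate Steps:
w = -½ ≈ -0.50000
B(I) = ⅐ - 2*I/7 (B(I) = -2*(I - ½)/(7 + 0) = -2*(-½ + I)/7 = -2*(-1/14 + I/7) = ⅐ - 2*I/7)
k(n) = 5/7 + n² - 80*n (k(n) = (n² - 80*n) + (⅐ - 2/7*(-2)) = (n² - 80*n) + (⅐ + 4/7) = (n² - 80*n) + 5/7 = 5/7 + n² - 80*n)
c + k(-144) = 44957 + (5/7 + (-144)² - 80*(-144)) = 44957 + (5/7 + 20736 + 11520) = 44957 + 225797/7 = 540496/7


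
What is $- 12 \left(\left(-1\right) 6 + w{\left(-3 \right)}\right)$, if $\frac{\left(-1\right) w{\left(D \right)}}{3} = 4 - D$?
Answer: $324$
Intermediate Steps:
$w{\left(D \right)} = -12 + 3 D$ ($w{\left(D \right)} = - 3 \left(4 - D\right) = -12 + 3 D$)
$- 12 \left(\left(-1\right) 6 + w{\left(-3 \right)}\right) = - 12 \left(\left(-1\right) 6 + \left(-12 + 3 \left(-3\right)\right)\right) = - 12 \left(-6 - 21\right) = \left(-12\right) \left(-27\right) = 324$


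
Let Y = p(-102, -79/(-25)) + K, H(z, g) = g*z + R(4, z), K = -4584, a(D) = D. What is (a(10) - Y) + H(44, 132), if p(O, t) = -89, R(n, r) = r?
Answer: 10535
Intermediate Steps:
H(z, g) = z + g*z (H(z, g) = g*z + z = z + g*z)
Y = -4673 (Y = -89 - 4584 = -4673)
(a(10) - Y) + H(44, 132) = (10 - 1*(-4673)) + 44*(1 + 132) = (10 + 4673) + 44*133 = 4683 + 5852 = 10535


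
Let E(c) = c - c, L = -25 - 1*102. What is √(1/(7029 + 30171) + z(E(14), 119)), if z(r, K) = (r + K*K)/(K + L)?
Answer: I*√6123924357/1860 ≈ 42.073*I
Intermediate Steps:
L = -127 (L = -25 - 102 = -127)
E(c) = 0
z(r, K) = (r + K²)/(-127 + K) (z(r, K) = (r + K*K)/(K - 127) = (r + K²)/(-127 + K))
√(1/(7029 + 30171) + z(E(14), 119)) = √(1/(7029 + 30171) + (0 + 119²)/(-127 + 119)) = √(1/37200 + (0 + 14161)/(-8)) = √(1/37200 - ⅛*14161) = √(1/37200 - 14161/8) = √(-65848649/37200) = I*√6123924357/1860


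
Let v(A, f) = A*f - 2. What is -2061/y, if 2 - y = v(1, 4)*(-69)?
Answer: -2061/140 ≈ -14.721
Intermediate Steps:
v(A, f) = -2 + A*f
y = 140 (y = 2 - (-2 + 1*4)*(-69) = 2 - (-2 + 4)*(-69) = 2 - 2*(-69) = 2 - 1*(-138) = 2 + 138 = 140)
-2061/y = -2061/140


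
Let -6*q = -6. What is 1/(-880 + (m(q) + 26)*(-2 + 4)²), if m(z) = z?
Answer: -1/772 ≈ -0.0012953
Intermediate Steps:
q = 1 (q = -⅙*(-6) = 1)
1/(-880 + (m(q) + 26)*(-2 + 4)²) = 1/(-880 + (1 + 26)*(-2 + 4)²) = 1/(-880 + 27*2²) = 1/(-880 + 27*4) = 1/(-880 + 108) = 1/(-772) = -1/772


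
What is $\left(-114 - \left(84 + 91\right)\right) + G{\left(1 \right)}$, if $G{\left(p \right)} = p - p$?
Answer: $-289$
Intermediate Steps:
$G{\left(p \right)} = 0$
$\left(-114 - \left(84 + 91\right)\right) + G{\left(1 \right)} = \left(-114 - \left(84 + 91\right)\right) + 0 = \left(-114 - 175\right) + 0 = -289 + 0 = -289$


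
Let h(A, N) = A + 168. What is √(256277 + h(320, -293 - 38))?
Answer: √256765 ≈ 506.72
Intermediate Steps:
h(A, N) = 168 + A
√(256277 + h(320, -293 - 38)) = √(256277 + (168 + 320)) = √(256277 + 488) = √256765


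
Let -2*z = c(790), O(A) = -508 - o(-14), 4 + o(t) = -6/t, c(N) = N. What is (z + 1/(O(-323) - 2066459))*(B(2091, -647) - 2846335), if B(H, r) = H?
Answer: 4063823038044107/3617186 ≈ 1.1235e+9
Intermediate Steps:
o(t) = -4 - 6/t
O(A) = -3531/7 (O(A) = -508 - (-4 - 6/(-14)) = -508 - (-4 - 6*(-1/14)) = -508 - (-4 + 3/7) = -508 - 1*(-25/7) = -508 + 25/7 = -3531/7)
z = -395 (z = -1/2*790 = -395)
(z + 1/(O(-323) - 2066459))*(B(2091, -647) - 2846335) = (-395 + 1/(-3531/7 - 2066459))*(2091 - 2846335) = (-395 + 1/(-14468744/7))*(-2844244) = (-395 - 7/14468744)*(-2844244) = -5715153887/14468744*(-2844244) = 4063823038044107/3617186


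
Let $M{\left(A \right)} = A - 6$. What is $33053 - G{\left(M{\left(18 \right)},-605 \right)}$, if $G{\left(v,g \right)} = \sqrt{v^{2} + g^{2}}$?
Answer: $33053 - \sqrt{366169} \approx 32448.0$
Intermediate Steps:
$M{\left(A \right)} = -6 + A$ ($M{\left(A \right)} = A - 6 = -6 + A$)
$G{\left(v,g \right)} = \sqrt{g^{2} + v^{2}}$
$33053 - G{\left(M{\left(18 \right)},-605 \right)} = 33053 - \sqrt{\left(-605\right)^{2} + \left(-6 + 18\right)^{2}} = 33053 - \sqrt{366025 + 12^{2}} = 33053 - \sqrt{366025 + 144} = 33053 - \sqrt{366169}$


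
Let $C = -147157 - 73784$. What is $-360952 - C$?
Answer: $-140011$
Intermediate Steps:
$C = -220941$ ($C = -147157 - 73784 = -220941$)
$-360952 - C = -360952 - -220941 = -360952 + 220941 = -140011$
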